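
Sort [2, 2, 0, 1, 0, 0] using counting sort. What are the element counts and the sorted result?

Count array: [3, 1, 2]
(count[i] = number of elements equal to i)
Cumulative count: [3, 4, 6]
Sorted: [0, 0, 0, 1, 2, 2]


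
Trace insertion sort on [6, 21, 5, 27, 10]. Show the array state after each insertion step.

First element 6 is already 'sorted'
Insert 21: shifted 0 elements -> [6, 21, 5, 27, 10]
Insert 5: shifted 2 elements -> [5, 6, 21, 27, 10]
Insert 27: shifted 0 elements -> [5, 6, 21, 27, 10]
Insert 10: shifted 2 elements -> [5, 6, 10, 21, 27]


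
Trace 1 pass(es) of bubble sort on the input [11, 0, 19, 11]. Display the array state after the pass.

After pass 1: [0, 11, 11, 19] (2 swaps)
Total swaps: 2


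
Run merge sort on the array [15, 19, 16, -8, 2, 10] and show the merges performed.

Divide and conquer:
  Merge [19] + [16] -> [16, 19]
  Merge [15] + [16, 19] -> [15, 16, 19]
  Merge [2] + [10] -> [2, 10]
  Merge [-8] + [2, 10] -> [-8, 2, 10]
  Merge [15, 16, 19] + [-8, 2, 10] -> [-8, 2, 10, 15, 16, 19]


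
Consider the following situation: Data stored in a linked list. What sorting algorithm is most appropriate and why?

Best choice: Merge sort
Reason: Merge sort doesn't require random access; can be done in O(1) extra space for linked lists


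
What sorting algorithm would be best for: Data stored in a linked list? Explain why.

Best choice: Merge sort
Reason: Merge sort doesn't require random access; can be done in O(1) extra space for linked lists


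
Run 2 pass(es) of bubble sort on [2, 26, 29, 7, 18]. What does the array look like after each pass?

After pass 1: [2, 26, 7, 18, 29] (2 swaps)
After pass 2: [2, 7, 18, 26, 29] (2 swaps)
Total swaps: 4


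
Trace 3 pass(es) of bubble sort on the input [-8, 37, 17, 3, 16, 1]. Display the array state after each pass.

After pass 1: [-8, 17, 3, 16, 1, 37] (4 swaps)
After pass 2: [-8, 3, 16, 1, 17, 37] (3 swaps)
After pass 3: [-8, 3, 1, 16, 17, 37] (1 swaps)
Total swaps: 8


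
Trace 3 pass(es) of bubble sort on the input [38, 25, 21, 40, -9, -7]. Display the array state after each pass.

After pass 1: [25, 21, 38, -9, -7, 40] (4 swaps)
After pass 2: [21, 25, -9, -7, 38, 40] (3 swaps)
After pass 3: [21, -9, -7, 25, 38, 40] (2 swaps)
Total swaps: 9


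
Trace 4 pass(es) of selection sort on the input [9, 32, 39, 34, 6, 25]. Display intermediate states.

Pass 1: Select minimum 6 at index 4, swap -> [6, 32, 39, 34, 9, 25]
Pass 2: Select minimum 9 at index 4, swap -> [6, 9, 39, 34, 32, 25]
Pass 3: Select minimum 25 at index 5, swap -> [6, 9, 25, 34, 32, 39]
Pass 4: Select minimum 32 at index 4, swap -> [6, 9, 25, 32, 34, 39]


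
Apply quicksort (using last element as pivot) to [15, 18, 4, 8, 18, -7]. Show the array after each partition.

Partition 1: pivot=-7 at index 0 -> [-7, 18, 4, 8, 18, 15]
Partition 2: pivot=15 at index 3 -> [-7, 4, 8, 15, 18, 18]
Partition 3: pivot=8 at index 2 -> [-7, 4, 8, 15, 18, 18]
Partition 4: pivot=18 at index 5 -> [-7, 4, 8, 15, 18, 18]


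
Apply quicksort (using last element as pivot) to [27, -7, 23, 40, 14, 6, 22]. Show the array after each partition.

Partition 1: pivot=22 at index 3 -> [-7, 14, 6, 22, 27, 23, 40]
Partition 2: pivot=6 at index 1 -> [-7, 6, 14, 22, 27, 23, 40]
Partition 3: pivot=40 at index 6 -> [-7, 6, 14, 22, 27, 23, 40]
Partition 4: pivot=23 at index 4 -> [-7, 6, 14, 22, 23, 27, 40]


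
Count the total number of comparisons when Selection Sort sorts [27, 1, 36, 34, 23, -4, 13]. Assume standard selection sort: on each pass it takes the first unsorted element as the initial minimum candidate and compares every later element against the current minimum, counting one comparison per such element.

Pass 1: scan indices 1..6 for the minimum = 6 comparison(s); min is -4, place at index 0 -> [-4, 1, 36, 34, 23, 27, 13]
Pass 2: scan indices 2..6 for the minimum = 5 comparison(s); min is 1, place at index 1 -> [-4, 1, 36, 34, 23, 27, 13]
Pass 3: scan indices 3..6 for the minimum = 4 comparison(s); min is 13, place at index 2 -> [-4, 1, 13, 34, 23, 27, 36]
Pass 4: scan indices 4..6 for the minimum = 3 comparison(s); min is 23, place at index 3 -> [-4, 1, 13, 23, 34, 27, 36]
Pass 5: scan indices 5..6 for the minimum = 2 comparison(s); min is 27, place at index 4 -> [-4, 1, 13, 23, 27, 34, 36]
Pass 6: scan indices 6..6 for the minimum = 1 comparison(s); min is 34, place at index 5 -> [-4, 1, 13, 23, 27, 34, 36]
Selection sort always scans the whole unsorted suffix, so the count is (n-1) + (n-2) + ... + 1 = n(n-1)/2 = 7*6/2 = 21 regardless of the input order.
Total comparisons: 6 + 5 + 4 + 3 + 2 + 1 = 21


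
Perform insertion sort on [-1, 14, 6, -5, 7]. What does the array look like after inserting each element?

First element -1 is already 'sorted'
Insert 14: shifted 0 elements -> [-1, 14, 6, -5, 7]
Insert 6: shifted 1 elements -> [-1, 6, 14, -5, 7]
Insert -5: shifted 3 elements -> [-5, -1, 6, 14, 7]
Insert 7: shifted 1 elements -> [-5, -1, 6, 7, 14]


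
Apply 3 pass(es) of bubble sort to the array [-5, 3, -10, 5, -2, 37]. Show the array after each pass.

After pass 1: [-5, -10, 3, -2, 5, 37] (2 swaps)
After pass 2: [-10, -5, -2, 3, 5, 37] (2 swaps)
After pass 3: [-10, -5, -2, 3, 5, 37] (0 swaps)
Total swaps: 4


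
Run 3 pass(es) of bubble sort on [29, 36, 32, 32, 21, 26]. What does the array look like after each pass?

After pass 1: [29, 32, 32, 21, 26, 36] (4 swaps)
After pass 2: [29, 32, 21, 26, 32, 36] (2 swaps)
After pass 3: [29, 21, 26, 32, 32, 36] (2 swaps)
Total swaps: 8


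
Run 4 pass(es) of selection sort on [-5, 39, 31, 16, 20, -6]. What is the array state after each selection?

Pass 1: Select minimum -6 at index 5, swap -> [-6, 39, 31, 16, 20, -5]
Pass 2: Select minimum -5 at index 5, swap -> [-6, -5, 31, 16, 20, 39]
Pass 3: Select minimum 16 at index 3, swap -> [-6, -5, 16, 31, 20, 39]
Pass 4: Select minimum 20 at index 4, swap -> [-6, -5, 16, 20, 31, 39]


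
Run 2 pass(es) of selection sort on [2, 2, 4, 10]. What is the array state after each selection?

Pass 1: Select minimum 2 at index 0, swap -> [2, 2, 4, 10]
Pass 2: Select minimum 2 at index 1, swap -> [2, 2, 4, 10]


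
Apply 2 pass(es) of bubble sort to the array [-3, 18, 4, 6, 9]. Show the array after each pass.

After pass 1: [-3, 4, 6, 9, 18] (3 swaps)
After pass 2: [-3, 4, 6, 9, 18] (0 swaps)
Total swaps: 3


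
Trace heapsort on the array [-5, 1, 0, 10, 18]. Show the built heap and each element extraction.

Build heap: [18, 10, 0, -5, 1]
Extract 18: [10, 1, 0, -5, 18]
Extract 10: [1, -5, 0, 10, 18]
Extract 1: [0, -5, 1, 10, 18]
Extract 0: [-5, 0, 1, 10, 18]


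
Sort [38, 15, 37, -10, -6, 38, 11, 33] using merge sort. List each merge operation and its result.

Divide and conquer:
  Merge [38] + [15] -> [15, 38]
  Merge [37] + [-10] -> [-10, 37]
  Merge [15, 38] + [-10, 37] -> [-10, 15, 37, 38]
  Merge [-6] + [38] -> [-6, 38]
  Merge [11] + [33] -> [11, 33]
  Merge [-6, 38] + [11, 33] -> [-6, 11, 33, 38]
  Merge [-10, 15, 37, 38] + [-6, 11, 33, 38] -> [-10, -6, 11, 15, 33, 37, 38, 38]


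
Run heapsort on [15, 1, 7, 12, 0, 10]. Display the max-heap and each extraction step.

Build heap: [15, 12, 10, 1, 0, 7]
Extract 15: [12, 7, 10, 1, 0, 15]
Extract 12: [10, 7, 0, 1, 12, 15]
Extract 10: [7, 1, 0, 10, 12, 15]
Extract 7: [1, 0, 7, 10, 12, 15]
Extract 1: [0, 1, 7, 10, 12, 15]


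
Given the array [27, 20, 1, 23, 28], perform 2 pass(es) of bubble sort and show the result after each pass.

After pass 1: [20, 1, 23, 27, 28] (3 swaps)
After pass 2: [1, 20, 23, 27, 28] (1 swaps)
Total swaps: 4


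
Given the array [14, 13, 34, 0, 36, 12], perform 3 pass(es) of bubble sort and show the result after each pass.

After pass 1: [13, 14, 0, 34, 12, 36] (3 swaps)
After pass 2: [13, 0, 14, 12, 34, 36] (2 swaps)
After pass 3: [0, 13, 12, 14, 34, 36] (2 swaps)
Total swaps: 7


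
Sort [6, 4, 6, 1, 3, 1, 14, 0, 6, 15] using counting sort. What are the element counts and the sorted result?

Count array: [1, 2, 0, 1, 1, 0, 3, 0, 0, 0, 0, 0, 0, 0, 1, 1]
(count[i] = number of elements equal to i)
Cumulative count: [1, 3, 3, 4, 5, 5, 8, 8, 8, 8, 8, 8, 8, 8, 9, 10]
Sorted: [0, 1, 1, 3, 4, 6, 6, 6, 14, 15]


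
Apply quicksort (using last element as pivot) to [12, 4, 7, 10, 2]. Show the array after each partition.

Partition 1: pivot=2 at index 0 -> [2, 4, 7, 10, 12]
Partition 2: pivot=12 at index 4 -> [2, 4, 7, 10, 12]
Partition 3: pivot=10 at index 3 -> [2, 4, 7, 10, 12]
Partition 4: pivot=7 at index 2 -> [2, 4, 7, 10, 12]


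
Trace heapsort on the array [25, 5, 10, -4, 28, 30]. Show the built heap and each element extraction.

Build heap: [30, 28, 25, -4, 5, 10]
Extract 30: [28, 10, 25, -4, 5, 30]
Extract 28: [25, 10, 5, -4, 28, 30]
Extract 25: [10, -4, 5, 25, 28, 30]
Extract 10: [5, -4, 10, 25, 28, 30]
Extract 5: [-4, 5, 10, 25, 28, 30]


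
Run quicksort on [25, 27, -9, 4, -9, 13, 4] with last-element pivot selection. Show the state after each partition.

Partition 1: pivot=4 at index 3 -> [-9, 4, -9, 4, 25, 13, 27]
Partition 2: pivot=-9 at index 1 -> [-9, -9, 4, 4, 25, 13, 27]
Partition 3: pivot=27 at index 6 -> [-9, -9, 4, 4, 25, 13, 27]
Partition 4: pivot=13 at index 4 -> [-9, -9, 4, 4, 13, 25, 27]


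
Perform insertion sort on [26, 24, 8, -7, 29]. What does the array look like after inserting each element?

First element 26 is already 'sorted'
Insert 24: shifted 1 elements -> [24, 26, 8, -7, 29]
Insert 8: shifted 2 elements -> [8, 24, 26, -7, 29]
Insert -7: shifted 3 elements -> [-7, 8, 24, 26, 29]
Insert 29: shifted 0 elements -> [-7, 8, 24, 26, 29]


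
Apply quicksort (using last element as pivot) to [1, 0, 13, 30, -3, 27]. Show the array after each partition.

Partition 1: pivot=27 at index 4 -> [1, 0, 13, -3, 27, 30]
Partition 2: pivot=-3 at index 0 -> [-3, 0, 13, 1, 27, 30]
Partition 3: pivot=1 at index 2 -> [-3, 0, 1, 13, 27, 30]


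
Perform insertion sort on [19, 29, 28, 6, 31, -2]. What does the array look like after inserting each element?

First element 19 is already 'sorted'
Insert 29: shifted 0 elements -> [19, 29, 28, 6, 31, -2]
Insert 28: shifted 1 elements -> [19, 28, 29, 6, 31, -2]
Insert 6: shifted 3 elements -> [6, 19, 28, 29, 31, -2]
Insert 31: shifted 0 elements -> [6, 19, 28, 29, 31, -2]
Insert -2: shifted 5 elements -> [-2, 6, 19, 28, 29, 31]


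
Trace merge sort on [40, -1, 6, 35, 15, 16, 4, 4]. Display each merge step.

Divide and conquer:
  Merge [40] + [-1] -> [-1, 40]
  Merge [6] + [35] -> [6, 35]
  Merge [-1, 40] + [6, 35] -> [-1, 6, 35, 40]
  Merge [15] + [16] -> [15, 16]
  Merge [4] + [4] -> [4, 4]
  Merge [15, 16] + [4, 4] -> [4, 4, 15, 16]
  Merge [-1, 6, 35, 40] + [4, 4, 15, 16] -> [-1, 4, 4, 6, 15, 16, 35, 40]


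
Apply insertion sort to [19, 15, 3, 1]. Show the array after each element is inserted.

First element 19 is already 'sorted'
Insert 15: shifted 1 elements -> [15, 19, 3, 1]
Insert 3: shifted 2 elements -> [3, 15, 19, 1]
Insert 1: shifted 3 elements -> [1, 3, 15, 19]


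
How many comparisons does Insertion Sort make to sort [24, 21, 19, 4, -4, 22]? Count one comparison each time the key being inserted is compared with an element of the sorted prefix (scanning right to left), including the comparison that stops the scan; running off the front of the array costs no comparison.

Insert 21: 24 > 21 (shift), reached front = 1 comparison(s) -> [21, 24, 19, 4, -4, 22]
Insert 19: 24 > 19 (shift), 21 > 19 (shift), reached front = 2 comparison(s) -> [19, 21, 24, 4, -4, 22]
Insert 4: 24 > 4 (shift), 21 > 4 (shift), 19 > 4 (shift), reached front = 3 comparison(s) -> [4, 19, 21, 24, -4, 22]
Insert -4: 24 > -4 (shift), 21 > -4 (shift), 19 > -4 (shift), 4 > -4 (shift), reached front = 4 comparison(s) -> [-4, 4, 19, 21, 24, 22]
Insert 22: 24 > 22 (shift), 21 <= 22 (stop) = 2 comparison(s) -> [-4, 4, 19, 21, 22, 24]
Total comparisons: 1 + 2 + 3 + 4 + 2 = 12


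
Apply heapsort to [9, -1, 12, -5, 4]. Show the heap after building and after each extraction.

Build heap: [12, 4, 9, -5, -1]
Extract 12: [9, 4, -1, -5, 12]
Extract 9: [4, -5, -1, 9, 12]
Extract 4: [-1, -5, 4, 9, 12]
Extract -1: [-5, -1, 4, 9, 12]


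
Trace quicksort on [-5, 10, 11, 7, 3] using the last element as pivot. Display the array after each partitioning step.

Partition 1: pivot=3 at index 1 -> [-5, 3, 11, 7, 10]
Partition 2: pivot=10 at index 3 -> [-5, 3, 7, 10, 11]


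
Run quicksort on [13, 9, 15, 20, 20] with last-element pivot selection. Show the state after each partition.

Partition 1: pivot=20 at index 4 -> [13, 9, 15, 20, 20]
Partition 2: pivot=20 at index 3 -> [13, 9, 15, 20, 20]
Partition 3: pivot=15 at index 2 -> [13, 9, 15, 20, 20]
Partition 4: pivot=9 at index 0 -> [9, 13, 15, 20, 20]


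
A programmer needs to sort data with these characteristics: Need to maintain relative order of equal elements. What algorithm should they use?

Best choice: Merge sort or Insertion sort
Reason: Both are stable; quicksort and heapsort are not stable


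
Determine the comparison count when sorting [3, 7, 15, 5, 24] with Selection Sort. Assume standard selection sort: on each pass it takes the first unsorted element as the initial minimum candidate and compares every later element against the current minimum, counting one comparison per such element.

Pass 1: scan indices 1..4 for the minimum = 4 comparison(s); min is 3, place at index 0 -> [3, 7, 15, 5, 24]
Pass 2: scan indices 2..4 for the minimum = 3 comparison(s); min is 5, place at index 1 -> [3, 5, 15, 7, 24]
Pass 3: scan indices 3..4 for the minimum = 2 comparison(s); min is 7, place at index 2 -> [3, 5, 7, 15, 24]
Pass 4: scan indices 4..4 for the minimum = 1 comparison(s); min is 15, place at index 3 -> [3, 5, 7, 15, 24]
Selection sort always scans the whole unsorted suffix, so the count is (n-1) + (n-2) + ... + 1 = n(n-1)/2 = 5*4/2 = 10 regardless of the input order.
Total comparisons: 4 + 3 + 2 + 1 = 10


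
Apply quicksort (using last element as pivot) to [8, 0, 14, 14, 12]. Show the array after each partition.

Partition 1: pivot=12 at index 2 -> [8, 0, 12, 14, 14]
Partition 2: pivot=0 at index 0 -> [0, 8, 12, 14, 14]
Partition 3: pivot=14 at index 4 -> [0, 8, 12, 14, 14]


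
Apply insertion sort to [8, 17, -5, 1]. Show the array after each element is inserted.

First element 8 is already 'sorted'
Insert 17: shifted 0 elements -> [8, 17, -5, 1]
Insert -5: shifted 2 elements -> [-5, 8, 17, 1]
Insert 1: shifted 2 elements -> [-5, 1, 8, 17]


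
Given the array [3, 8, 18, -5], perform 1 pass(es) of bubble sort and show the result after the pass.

After pass 1: [3, 8, -5, 18] (1 swaps)
Total swaps: 1


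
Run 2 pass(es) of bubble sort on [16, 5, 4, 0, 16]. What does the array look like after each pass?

After pass 1: [5, 4, 0, 16, 16] (3 swaps)
After pass 2: [4, 0, 5, 16, 16] (2 swaps)
Total swaps: 5


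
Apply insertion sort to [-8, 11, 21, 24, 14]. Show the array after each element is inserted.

First element -8 is already 'sorted'
Insert 11: shifted 0 elements -> [-8, 11, 21, 24, 14]
Insert 21: shifted 0 elements -> [-8, 11, 21, 24, 14]
Insert 24: shifted 0 elements -> [-8, 11, 21, 24, 14]
Insert 14: shifted 2 elements -> [-8, 11, 14, 21, 24]


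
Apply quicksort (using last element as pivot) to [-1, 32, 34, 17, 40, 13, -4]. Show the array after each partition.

Partition 1: pivot=-4 at index 0 -> [-4, 32, 34, 17, 40, 13, -1]
Partition 2: pivot=-1 at index 1 -> [-4, -1, 34, 17, 40, 13, 32]
Partition 3: pivot=32 at index 4 -> [-4, -1, 17, 13, 32, 34, 40]
Partition 4: pivot=13 at index 2 -> [-4, -1, 13, 17, 32, 34, 40]
Partition 5: pivot=40 at index 6 -> [-4, -1, 13, 17, 32, 34, 40]


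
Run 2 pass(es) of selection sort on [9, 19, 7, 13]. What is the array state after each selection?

Pass 1: Select minimum 7 at index 2, swap -> [7, 19, 9, 13]
Pass 2: Select minimum 9 at index 2, swap -> [7, 9, 19, 13]


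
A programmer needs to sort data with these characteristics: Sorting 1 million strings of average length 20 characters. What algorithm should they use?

Best choice: MSD radix sort or Mergesort
Reason: MSD radix sort is a non-comparison sort that buckets the strings by successive character positions, running in time proportional to the total number of characters examined rather than O(n log n) string comparisons; mergesort is a stable O(n log n)-comparison alternative that works for arbitrary variable-length keys


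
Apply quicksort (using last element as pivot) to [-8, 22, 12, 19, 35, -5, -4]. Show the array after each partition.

Partition 1: pivot=-4 at index 2 -> [-8, -5, -4, 19, 35, 22, 12]
Partition 2: pivot=-5 at index 1 -> [-8, -5, -4, 19, 35, 22, 12]
Partition 3: pivot=12 at index 3 -> [-8, -5, -4, 12, 35, 22, 19]
Partition 4: pivot=19 at index 4 -> [-8, -5, -4, 12, 19, 22, 35]
Partition 5: pivot=35 at index 6 -> [-8, -5, -4, 12, 19, 22, 35]


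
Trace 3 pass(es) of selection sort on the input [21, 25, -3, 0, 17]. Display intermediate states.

Pass 1: Select minimum -3 at index 2, swap -> [-3, 25, 21, 0, 17]
Pass 2: Select minimum 0 at index 3, swap -> [-3, 0, 21, 25, 17]
Pass 3: Select minimum 17 at index 4, swap -> [-3, 0, 17, 25, 21]


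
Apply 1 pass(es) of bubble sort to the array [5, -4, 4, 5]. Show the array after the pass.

After pass 1: [-4, 4, 5, 5] (2 swaps)
Total swaps: 2


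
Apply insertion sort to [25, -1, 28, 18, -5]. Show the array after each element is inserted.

First element 25 is already 'sorted'
Insert -1: shifted 1 elements -> [-1, 25, 28, 18, -5]
Insert 28: shifted 0 elements -> [-1, 25, 28, 18, -5]
Insert 18: shifted 2 elements -> [-1, 18, 25, 28, -5]
Insert -5: shifted 4 elements -> [-5, -1, 18, 25, 28]


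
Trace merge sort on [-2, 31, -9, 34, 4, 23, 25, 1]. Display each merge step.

Divide and conquer:
  Merge [-2] + [31] -> [-2, 31]
  Merge [-9] + [34] -> [-9, 34]
  Merge [-2, 31] + [-9, 34] -> [-9, -2, 31, 34]
  Merge [4] + [23] -> [4, 23]
  Merge [25] + [1] -> [1, 25]
  Merge [4, 23] + [1, 25] -> [1, 4, 23, 25]
  Merge [-9, -2, 31, 34] + [1, 4, 23, 25] -> [-9, -2, 1, 4, 23, 25, 31, 34]


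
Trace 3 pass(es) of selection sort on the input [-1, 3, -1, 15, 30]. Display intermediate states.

Pass 1: Select minimum -1 at index 0, swap -> [-1, 3, -1, 15, 30]
Pass 2: Select minimum -1 at index 2, swap -> [-1, -1, 3, 15, 30]
Pass 3: Select minimum 3 at index 2, swap -> [-1, -1, 3, 15, 30]


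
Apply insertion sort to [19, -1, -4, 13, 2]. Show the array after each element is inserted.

First element 19 is already 'sorted'
Insert -1: shifted 1 elements -> [-1, 19, -4, 13, 2]
Insert -4: shifted 2 elements -> [-4, -1, 19, 13, 2]
Insert 13: shifted 1 elements -> [-4, -1, 13, 19, 2]
Insert 2: shifted 2 elements -> [-4, -1, 2, 13, 19]


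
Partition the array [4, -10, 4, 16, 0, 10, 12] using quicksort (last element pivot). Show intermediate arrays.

Partition 1: pivot=12 at index 5 -> [4, -10, 4, 0, 10, 12, 16]
Partition 2: pivot=10 at index 4 -> [4, -10, 4, 0, 10, 12, 16]
Partition 3: pivot=0 at index 1 -> [-10, 0, 4, 4, 10, 12, 16]
Partition 4: pivot=4 at index 3 -> [-10, 0, 4, 4, 10, 12, 16]


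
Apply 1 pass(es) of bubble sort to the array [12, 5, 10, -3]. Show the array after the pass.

After pass 1: [5, 10, -3, 12] (3 swaps)
Total swaps: 3


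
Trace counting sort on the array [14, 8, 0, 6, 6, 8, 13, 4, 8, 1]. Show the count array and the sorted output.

Count array: [1, 1, 0, 0, 1, 0, 2, 0, 3, 0, 0, 0, 0, 1, 1]
(count[i] = number of elements equal to i)
Cumulative count: [1, 2, 2, 2, 3, 3, 5, 5, 8, 8, 8, 8, 8, 9, 10]
Sorted: [0, 1, 4, 6, 6, 8, 8, 8, 13, 14]


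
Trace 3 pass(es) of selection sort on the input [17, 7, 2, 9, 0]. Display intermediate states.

Pass 1: Select minimum 0 at index 4, swap -> [0, 7, 2, 9, 17]
Pass 2: Select minimum 2 at index 2, swap -> [0, 2, 7, 9, 17]
Pass 3: Select minimum 7 at index 2, swap -> [0, 2, 7, 9, 17]


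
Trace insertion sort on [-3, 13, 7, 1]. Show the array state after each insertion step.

First element -3 is already 'sorted'
Insert 13: shifted 0 elements -> [-3, 13, 7, 1]
Insert 7: shifted 1 elements -> [-3, 7, 13, 1]
Insert 1: shifted 2 elements -> [-3, 1, 7, 13]


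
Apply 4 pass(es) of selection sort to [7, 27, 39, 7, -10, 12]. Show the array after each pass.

Pass 1: Select minimum -10 at index 4, swap -> [-10, 27, 39, 7, 7, 12]
Pass 2: Select minimum 7 at index 3, swap -> [-10, 7, 39, 27, 7, 12]
Pass 3: Select minimum 7 at index 4, swap -> [-10, 7, 7, 27, 39, 12]
Pass 4: Select minimum 12 at index 5, swap -> [-10, 7, 7, 12, 39, 27]


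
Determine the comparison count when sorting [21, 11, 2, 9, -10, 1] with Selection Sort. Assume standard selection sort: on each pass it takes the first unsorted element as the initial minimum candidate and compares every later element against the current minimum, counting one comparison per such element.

Pass 1: scan indices 1..5 for the minimum = 5 comparison(s); min is -10, place at index 0 -> [-10, 11, 2, 9, 21, 1]
Pass 2: scan indices 2..5 for the minimum = 4 comparison(s); min is 1, place at index 1 -> [-10, 1, 2, 9, 21, 11]
Pass 3: scan indices 3..5 for the minimum = 3 comparison(s); min is 2, place at index 2 -> [-10, 1, 2, 9, 21, 11]
Pass 4: scan indices 4..5 for the minimum = 2 comparison(s); min is 9, place at index 3 -> [-10, 1, 2, 9, 21, 11]
Pass 5: scan indices 5..5 for the minimum = 1 comparison(s); min is 11, place at index 4 -> [-10, 1, 2, 9, 11, 21]
Selection sort always scans the whole unsorted suffix, so the count is (n-1) + (n-2) + ... + 1 = n(n-1)/2 = 6*5/2 = 15 regardless of the input order.
Total comparisons: 5 + 4 + 3 + 2 + 1 = 15


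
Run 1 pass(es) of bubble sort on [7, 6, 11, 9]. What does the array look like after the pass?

After pass 1: [6, 7, 9, 11] (2 swaps)
Total swaps: 2


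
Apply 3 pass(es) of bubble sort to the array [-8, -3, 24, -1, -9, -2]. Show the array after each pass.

After pass 1: [-8, -3, -1, -9, -2, 24] (3 swaps)
After pass 2: [-8, -3, -9, -2, -1, 24] (2 swaps)
After pass 3: [-8, -9, -3, -2, -1, 24] (1 swaps)
Total swaps: 6


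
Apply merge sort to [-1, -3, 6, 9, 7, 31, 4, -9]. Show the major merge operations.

Divide and conquer:
  Merge [-1] + [-3] -> [-3, -1]
  Merge [6] + [9] -> [6, 9]
  Merge [-3, -1] + [6, 9] -> [-3, -1, 6, 9]
  Merge [7] + [31] -> [7, 31]
  Merge [4] + [-9] -> [-9, 4]
  Merge [7, 31] + [-9, 4] -> [-9, 4, 7, 31]
  Merge [-3, -1, 6, 9] + [-9, 4, 7, 31] -> [-9, -3, -1, 4, 6, 7, 9, 31]


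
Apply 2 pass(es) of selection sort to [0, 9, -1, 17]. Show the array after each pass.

Pass 1: Select minimum -1 at index 2, swap -> [-1, 9, 0, 17]
Pass 2: Select minimum 0 at index 2, swap -> [-1, 0, 9, 17]


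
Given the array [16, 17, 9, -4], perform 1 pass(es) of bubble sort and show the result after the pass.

After pass 1: [16, 9, -4, 17] (2 swaps)
Total swaps: 2


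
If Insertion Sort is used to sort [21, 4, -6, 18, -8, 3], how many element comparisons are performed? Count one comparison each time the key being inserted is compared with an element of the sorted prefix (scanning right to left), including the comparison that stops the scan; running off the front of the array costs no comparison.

Insert 4: 21 > 4 (shift), reached front = 1 comparison(s) -> [4, 21, -6, 18, -8, 3]
Insert -6: 21 > -6 (shift), 4 > -6 (shift), reached front = 2 comparison(s) -> [-6, 4, 21, 18, -8, 3]
Insert 18: 21 > 18 (shift), 4 <= 18 (stop) = 2 comparison(s) -> [-6, 4, 18, 21, -8, 3]
Insert -8: 21 > -8 (shift), 18 > -8 (shift), 4 > -8 (shift), -6 > -8 (shift), reached front = 4 comparison(s) -> [-8, -6, 4, 18, 21, 3]
Insert 3: 21 > 3 (shift), 18 > 3 (shift), 4 > 3 (shift), -6 <= 3 (stop) = 4 comparison(s) -> [-8, -6, 3, 4, 18, 21]
Total comparisons: 1 + 2 + 2 + 4 + 4 = 13


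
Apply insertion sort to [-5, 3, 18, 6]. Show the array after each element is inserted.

First element -5 is already 'sorted'
Insert 3: shifted 0 elements -> [-5, 3, 18, 6]
Insert 18: shifted 0 elements -> [-5, 3, 18, 6]
Insert 6: shifted 1 elements -> [-5, 3, 6, 18]


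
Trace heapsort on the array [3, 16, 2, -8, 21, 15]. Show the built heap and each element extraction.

Build heap: [21, 16, 15, -8, 3, 2]
Extract 21: [16, 3, 15, -8, 2, 21]
Extract 16: [15, 3, 2, -8, 16, 21]
Extract 15: [3, -8, 2, 15, 16, 21]
Extract 3: [2, -8, 3, 15, 16, 21]
Extract 2: [-8, 2, 3, 15, 16, 21]


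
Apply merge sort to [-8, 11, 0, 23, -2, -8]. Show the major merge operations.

Divide and conquer:
  Merge [11] + [0] -> [0, 11]
  Merge [-8] + [0, 11] -> [-8, 0, 11]
  Merge [-2] + [-8] -> [-8, -2]
  Merge [23] + [-8, -2] -> [-8, -2, 23]
  Merge [-8, 0, 11] + [-8, -2, 23] -> [-8, -8, -2, 0, 11, 23]


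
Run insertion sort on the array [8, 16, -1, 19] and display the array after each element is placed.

First element 8 is already 'sorted'
Insert 16: shifted 0 elements -> [8, 16, -1, 19]
Insert -1: shifted 2 elements -> [-1, 8, 16, 19]
Insert 19: shifted 0 elements -> [-1, 8, 16, 19]


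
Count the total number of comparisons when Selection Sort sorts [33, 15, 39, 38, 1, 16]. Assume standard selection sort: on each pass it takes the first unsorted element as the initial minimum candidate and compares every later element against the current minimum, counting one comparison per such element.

Pass 1: scan indices 1..5 for the minimum = 5 comparison(s); min is 1, place at index 0 -> [1, 15, 39, 38, 33, 16]
Pass 2: scan indices 2..5 for the minimum = 4 comparison(s); min is 15, place at index 1 -> [1, 15, 39, 38, 33, 16]
Pass 3: scan indices 3..5 for the minimum = 3 comparison(s); min is 16, place at index 2 -> [1, 15, 16, 38, 33, 39]
Pass 4: scan indices 4..5 for the minimum = 2 comparison(s); min is 33, place at index 3 -> [1, 15, 16, 33, 38, 39]
Pass 5: scan indices 5..5 for the minimum = 1 comparison(s); min is 38, place at index 4 -> [1, 15, 16, 33, 38, 39]
Selection sort always scans the whole unsorted suffix, so the count is (n-1) + (n-2) + ... + 1 = n(n-1)/2 = 6*5/2 = 15 regardless of the input order.
Total comparisons: 5 + 4 + 3 + 2 + 1 = 15


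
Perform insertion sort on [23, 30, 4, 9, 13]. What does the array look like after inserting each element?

First element 23 is already 'sorted'
Insert 30: shifted 0 elements -> [23, 30, 4, 9, 13]
Insert 4: shifted 2 elements -> [4, 23, 30, 9, 13]
Insert 9: shifted 2 elements -> [4, 9, 23, 30, 13]
Insert 13: shifted 2 elements -> [4, 9, 13, 23, 30]


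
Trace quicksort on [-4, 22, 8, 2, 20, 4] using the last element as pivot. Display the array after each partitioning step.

Partition 1: pivot=4 at index 2 -> [-4, 2, 4, 22, 20, 8]
Partition 2: pivot=2 at index 1 -> [-4, 2, 4, 22, 20, 8]
Partition 3: pivot=8 at index 3 -> [-4, 2, 4, 8, 20, 22]
Partition 4: pivot=22 at index 5 -> [-4, 2, 4, 8, 20, 22]


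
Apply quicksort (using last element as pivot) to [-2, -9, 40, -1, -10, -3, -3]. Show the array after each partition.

Partition 1: pivot=-3 at index 3 -> [-9, -10, -3, -3, -2, 40, -1]
Partition 2: pivot=-3 at index 2 -> [-9, -10, -3, -3, -2, 40, -1]
Partition 3: pivot=-10 at index 0 -> [-10, -9, -3, -3, -2, 40, -1]
Partition 4: pivot=-1 at index 5 -> [-10, -9, -3, -3, -2, -1, 40]


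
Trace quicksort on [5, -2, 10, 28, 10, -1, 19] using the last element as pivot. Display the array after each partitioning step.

Partition 1: pivot=19 at index 5 -> [5, -2, 10, 10, -1, 19, 28]
Partition 2: pivot=-1 at index 1 -> [-2, -1, 10, 10, 5, 19, 28]
Partition 3: pivot=5 at index 2 -> [-2, -1, 5, 10, 10, 19, 28]
Partition 4: pivot=10 at index 4 -> [-2, -1, 5, 10, 10, 19, 28]


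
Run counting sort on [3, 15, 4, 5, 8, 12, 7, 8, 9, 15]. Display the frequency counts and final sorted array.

Count array: [0, 0, 0, 1, 1, 1, 0, 1, 2, 1, 0, 0, 1, 0, 0, 2]
(count[i] = number of elements equal to i)
Cumulative count: [0, 0, 0, 1, 2, 3, 3, 4, 6, 7, 7, 7, 8, 8, 8, 10]
Sorted: [3, 4, 5, 7, 8, 8, 9, 12, 15, 15]


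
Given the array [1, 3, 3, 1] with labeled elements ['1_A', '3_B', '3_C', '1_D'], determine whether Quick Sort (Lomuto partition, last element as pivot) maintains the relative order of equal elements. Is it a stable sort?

Trace Quick Sort on the labeled array (the key is the number; the letter only tracks identity):
  Partition indices 0..3 around pivot 1_D -> [1_A, 1_D, 3_C, 3_B]
  Partition indices 2..3 around pivot 3_B -> [1_A, 1_D, 3_C, 3_B]
Final order: [1_A, 1_D, 3_C, 3_B]
Equal keys:
  value 1: originally 1_A, 1_D; after sorting 1_A, 1_D -> order preserved
  value 3: originally 3_B, 3_C; after sorting 3_C, 3_B -> order changed
Equal keys were reordered, so Quick Sort is not stable: partition swaps elements across long distances and can reorder equal keys. (One such input is enough; an unstable sort may happen to preserve order on other inputs, but it gives no guarantee.)
Answer: Not stable


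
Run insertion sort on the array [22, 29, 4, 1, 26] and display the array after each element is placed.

First element 22 is already 'sorted'
Insert 29: shifted 0 elements -> [22, 29, 4, 1, 26]
Insert 4: shifted 2 elements -> [4, 22, 29, 1, 26]
Insert 1: shifted 3 elements -> [1, 4, 22, 29, 26]
Insert 26: shifted 1 elements -> [1, 4, 22, 26, 29]


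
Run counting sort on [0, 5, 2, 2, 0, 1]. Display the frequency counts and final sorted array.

Count array: [2, 1, 2, 0, 0, 1]
(count[i] = number of elements equal to i)
Cumulative count: [2, 3, 5, 5, 5, 6]
Sorted: [0, 0, 1, 2, 2, 5]


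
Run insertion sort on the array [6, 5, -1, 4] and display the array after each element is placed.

First element 6 is already 'sorted'
Insert 5: shifted 1 elements -> [5, 6, -1, 4]
Insert -1: shifted 2 elements -> [-1, 5, 6, 4]
Insert 4: shifted 2 elements -> [-1, 4, 5, 6]


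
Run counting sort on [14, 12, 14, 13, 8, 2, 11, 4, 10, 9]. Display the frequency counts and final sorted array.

Count array: [0, 0, 1, 0, 1, 0, 0, 0, 1, 1, 1, 1, 1, 1, 2]
(count[i] = number of elements equal to i)
Cumulative count: [0, 0, 1, 1, 2, 2, 2, 2, 3, 4, 5, 6, 7, 8, 10]
Sorted: [2, 4, 8, 9, 10, 11, 12, 13, 14, 14]


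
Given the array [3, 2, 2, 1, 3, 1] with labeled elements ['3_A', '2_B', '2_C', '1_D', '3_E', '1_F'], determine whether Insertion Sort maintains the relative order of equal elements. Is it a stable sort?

Trace Insertion Sort on the labeled array (the key is the number; the letter only tracks identity):
  Insert 2_B at index 0: [2_B, 3_A, 2_C, 1_D, 3_E, 1_F]
  Insert 2_C at index 1: [2_B, 2_C, 3_A, 1_D, 3_E, 1_F]
  Insert 1_D at index 0: [1_D, 2_B, 2_C, 3_A, 3_E, 1_F]
  Insert 3_E at index 4: [1_D, 2_B, 2_C, 3_A, 3_E, 1_F]
  Insert 1_F at index 1: [1_D, 1_F, 2_B, 2_C, 3_A, 3_E]
Final order: [1_D, 1_F, 2_B, 2_C, 3_A, 3_E]
Equal keys:
  value 1: originally 1_D, 1_F; after sorting 1_D, 1_F -> order preserved
  value 2: originally 2_B, 2_C; after sorting 2_B, 2_C -> order preserved
  value 3: originally 3_A, 3_E; after sorting 3_A, 3_E -> order preserved
All equal keys kept their original relative order. Insertion Sort is stable: elements are shifted only while they are strictly greater than the key, so a key is inserted after any equal elements already placed.
Answer: Stable


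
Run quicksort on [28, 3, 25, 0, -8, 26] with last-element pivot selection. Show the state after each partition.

Partition 1: pivot=26 at index 4 -> [3, 25, 0, -8, 26, 28]
Partition 2: pivot=-8 at index 0 -> [-8, 25, 0, 3, 26, 28]
Partition 3: pivot=3 at index 2 -> [-8, 0, 3, 25, 26, 28]


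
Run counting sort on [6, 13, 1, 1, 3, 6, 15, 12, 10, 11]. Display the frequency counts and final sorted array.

Count array: [0, 2, 0, 1, 0, 0, 2, 0, 0, 0, 1, 1, 1, 1, 0, 1]
(count[i] = number of elements equal to i)
Cumulative count: [0, 2, 2, 3, 3, 3, 5, 5, 5, 5, 6, 7, 8, 9, 9, 10]
Sorted: [1, 1, 3, 6, 6, 10, 11, 12, 13, 15]


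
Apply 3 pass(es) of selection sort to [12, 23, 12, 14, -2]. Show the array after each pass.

Pass 1: Select minimum -2 at index 4, swap -> [-2, 23, 12, 14, 12]
Pass 2: Select minimum 12 at index 2, swap -> [-2, 12, 23, 14, 12]
Pass 3: Select minimum 12 at index 4, swap -> [-2, 12, 12, 14, 23]


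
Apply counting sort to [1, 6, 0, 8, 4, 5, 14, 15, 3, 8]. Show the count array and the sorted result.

Count array: [1, 1, 0, 1, 1, 1, 1, 0, 2, 0, 0, 0, 0, 0, 1, 1]
(count[i] = number of elements equal to i)
Cumulative count: [1, 2, 2, 3, 4, 5, 6, 6, 8, 8, 8, 8, 8, 8, 9, 10]
Sorted: [0, 1, 3, 4, 5, 6, 8, 8, 14, 15]


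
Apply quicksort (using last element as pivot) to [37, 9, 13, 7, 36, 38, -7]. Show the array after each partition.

Partition 1: pivot=-7 at index 0 -> [-7, 9, 13, 7, 36, 38, 37]
Partition 2: pivot=37 at index 5 -> [-7, 9, 13, 7, 36, 37, 38]
Partition 3: pivot=36 at index 4 -> [-7, 9, 13, 7, 36, 37, 38]
Partition 4: pivot=7 at index 1 -> [-7, 7, 13, 9, 36, 37, 38]
Partition 5: pivot=9 at index 2 -> [-7, 7, 9, 13, 36, 37, 38]


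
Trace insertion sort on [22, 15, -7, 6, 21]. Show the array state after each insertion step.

First element 22 is already 'sorted'
Insert 15: shifted 1 elements -> [15, 22, -7, 6, 21]
Insert -7: shifted 2 elements -> [-7, 15, 22, 6, 21]
Insert 6: shifted 2 elements -> [-7, 6, 15, 22, 21]
Insert 21: shifted 1 elements -> [-7, 6, 15, 21, 22]


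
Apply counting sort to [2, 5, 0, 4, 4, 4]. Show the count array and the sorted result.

Count array: [1, 0, 1, 0, 3, 1]
(count[i] = number of elements equal to i)
Cumulative count: [1, 1, 2, 2, 5, 6]
Sorted: [0, 2, 4, 4, 4, 5]


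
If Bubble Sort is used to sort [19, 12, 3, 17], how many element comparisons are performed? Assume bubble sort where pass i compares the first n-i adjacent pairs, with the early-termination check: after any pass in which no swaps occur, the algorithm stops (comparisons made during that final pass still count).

Pass 1: compare adjacent pairs (0,1)..(2,3) = 3 comparison(s), 3 swap(s) -> [12, 3, 17, 19]
Pass 2: compare adjacent pairs (0,1)..(1,2) = 2 comparison(s), 1 swap(s) -> [3, 12, 17, 19]
Pass 3: compare adjacent pairs (0,1)..(0,1) = 1 comparison(s), 0 swap(s) -> [3, 12, 17, 19]
No swaps in this pass, so bubble sort stops here.
Total comparisons: 3 + 2 + 1 = 6


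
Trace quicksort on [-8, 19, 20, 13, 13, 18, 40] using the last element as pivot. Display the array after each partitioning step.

Partition 1: pivot=40 at index 6 -> [-8, 19, 20, 13, 13, 18, 40]
Partition 2: pivot=18 at index 3 -> [-8, 13, 13, 18, 20, 19, 40]
Partition 3: pivot=13 at index 2 -> [-8, 13, 13, 18, 20, 19, 40]
Partition 4: pivot=13 at index 1 -> [-8, 13, 13, 18, 20, 19, 40]
Partition 5: pivot=19 at index 4 -> [-8, 13, 13, 18, 19, 20, 40]


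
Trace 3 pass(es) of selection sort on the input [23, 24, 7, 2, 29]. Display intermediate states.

Pass 1: Select minimum 2 at index 3, swap -> [2, 24, 7, 23, 29]
Pass 2: Select minimum 7 at index 2, swap -> [2, 7, 24, 23, 29]
Pass 3: Select minimum 23 at index 3, swap -> [2, 7, 23, 24, 29]


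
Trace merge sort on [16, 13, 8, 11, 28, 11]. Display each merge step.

Divide and conquer:
  Merge [13] + [8] -> [8, 13]
  Merge [16] + [8, 13] -> [8, 13, 16]
  Merge [28] + [11] -> [11, 28]
  Merge [11] + [11, 28] -> [11, 11, 28]
  Merge [8, 13, 16] + [11, 11, 28] -> [8, 11, 11, 13, 16, 28]


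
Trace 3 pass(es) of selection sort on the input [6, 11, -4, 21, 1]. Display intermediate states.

Pass 1: Select minimum -4 at index 2, swap -> [-4, 11, 6, 21, 1]
Pass 2: Select minimum 1 at index 4, swap -> [-4, 1, 6, 21, 11]
Pass 3: Select minimum 6 at index 2, swap -> [-4, 1, 6, 21, 11]


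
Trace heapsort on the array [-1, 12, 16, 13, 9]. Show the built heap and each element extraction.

Build heap: [16, 13, -1, 12, 9]
Extract 16: [13, 12, -1, 9, 16]
Extract 13: [12, 9, -1, 13, 16]
Extract 12: [9, -1, 12, 13, 16]
Extract 9: [-1, 9, 12, 13, 16]


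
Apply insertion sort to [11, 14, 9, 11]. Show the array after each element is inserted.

First element 11 is already 'sorted'
Insert 14: shifted 0 elements -> [11, 14, 9, 11]
Insert 9: shifted 2 elements -> [9, 11, 14, 11]
Insert 11: shifted 1 elements -> [9, 11, 11, 14]


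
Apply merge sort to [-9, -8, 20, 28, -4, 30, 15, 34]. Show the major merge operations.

Divide and conquer:
  Merge [-9] + [-8] -> [-9, -8]
  Merge [20] + [28] -> [20, 28]
  Merge [-9, -8] + [20, 28] -> [-9, -8, 20, 28]
  Merge [-4] + [30] -> [-4, 30]
  Merge [15] + [34] -> [15, 34]
  Merge [-4, 30] + [15, 34] -> [-4, 15, 30, 34]
  Merge [-9, -8, 20, 28] + [-4, 15, 30, 34] -> [-9, -8, -4, 15, 20, 28, 30, 34]


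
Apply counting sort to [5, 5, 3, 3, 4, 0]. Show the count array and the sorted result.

Count array: [1, 0, 0, 2, 1, 2]
(count[i] = number of elements equal to i)
Cumulative count: [1, 1, 1, 3, 4, 6]
Sorted: [0, 3, 3, 4, 5, 5]


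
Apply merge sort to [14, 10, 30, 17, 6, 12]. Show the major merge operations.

Divide and conquer:
  Merge [10] + [30] -> [10, 30]
  Merge [14] + [10, 30] -> [10, 14, 30]
  Merge [6] + [12] -> [6, 12]
  Merge [17] + [6, 12] -> [6, 12, 17]
  Merge [10, 14, 30] + [6, 12, 17] -> [6, 10, 12, 14, 17, 30]


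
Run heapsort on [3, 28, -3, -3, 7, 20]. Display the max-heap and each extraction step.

Build heap: [28, 7, 20, -3, 3, -3]
Extract 28: [20, 7, -3, -3, 3, 28]
Extract 20: [7, 3, -3, -3, 20, 28]
Extract 7: [3, -3, -3, 7, 20, 28]
Extract 3: [-3, -3, 3, 7, 20, 28]
Extract -3: [-3, -3, 3, 7, 20, 28]


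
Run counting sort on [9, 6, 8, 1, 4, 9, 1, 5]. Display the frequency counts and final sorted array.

Count array: [0, 2, 0, 0, 1, 1, 1, 0, 1, 2]
(count[i] = number of elements equal to i)
Cumulative count: [0, 2, 2, 2, 3, 4, 5, 5, 6, 8]
Sorted: [1, 1, 4, 5, 6, 8, 9, 9]


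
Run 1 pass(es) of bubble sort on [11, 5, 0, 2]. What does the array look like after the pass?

After pass 1: [5, 0, 2, 11] (3 swaps)
Total swaps: 3


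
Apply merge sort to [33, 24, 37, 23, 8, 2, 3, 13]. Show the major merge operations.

Divide and conquer:
  Merge [33] + [24] -> [24, 33]
  Merge [37] + [23] -> [23, 37]
  Merge [24, 33] + [23, 37] -> [23, 24, 33, 37]
  Merge [8] + [2] -> [2, 8]
  Merge [3] + [13] -> [3, 13]
  Merge [2, 8] + [3, 13] -> [2, 3, 8, 13]
  Merge [23, 24, 33, 37] + [2, 3, 8, 13] -> [2, 3, 8, 13, 23, 24, 33, 37]


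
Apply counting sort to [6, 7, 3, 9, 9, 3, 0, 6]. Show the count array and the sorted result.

Count array: [1, 0, 0, 2, 0, 0, 2, 1, 0, 2]
(count[i] = number of elements equal to i)
Cumulative count: [1, 1, 1, 3, 3, 3, 5, 6, 6, 8]
Sorted: [0, 3, 3, 6, 6, 7, 9, 9]


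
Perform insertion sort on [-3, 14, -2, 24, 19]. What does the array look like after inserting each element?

First element -3 is already 'sorted'
Insert 14: shifted 0 elements -> [-3, 14, -2, 24, 19]
Insert -2: shifted 1 elements -> [-3, -2, 14, 24, 19]
Insert 24: shifted 0 elements -> [-3, -2, 14, 24, 19]
Insert 19: shifted 1 elements -> [-3, -2, 14, 19, 24]


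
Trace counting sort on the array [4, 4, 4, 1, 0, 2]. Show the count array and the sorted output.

Count array: [1, 1, 1, 0, 3]
(count[i] = number of elements equal to i)
Cumulative count: [1, 2, 3, 3, 6]
Sorted: [0, 1, 2, 4, 4, 4]


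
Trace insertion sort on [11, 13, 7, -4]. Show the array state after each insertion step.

First element 11 is already 'sorted'
Insert 13: shifted 0 elements -> [11, 13, 7, -4]
Insert 7: shifted 2 elements -> [7, 11, 13, -4]
Insert -4: shifted 3 elements -> [-4, 7, 11, 13]


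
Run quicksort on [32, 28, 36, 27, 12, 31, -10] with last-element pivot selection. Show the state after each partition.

Partition 1: pivot=-10 at index 0 -> [-10, 28, 36, 27, 12, 31, 32]
Partition 2: pivot=32 at index 5 -> [-10, 28, 27, 12, 31, 32, 36]
Partition 3: pivot=31 at index 4 -> [-10, 28, 27, 12, 31, 32, 36]
Partition 4: pivot=12 at index 1 -> [-10, 12, 27, 28, 31, 32, 36]
Partition 5: pivot=28 at index 3 -> [-10, 12, 27, 28, 31, 32, 36]


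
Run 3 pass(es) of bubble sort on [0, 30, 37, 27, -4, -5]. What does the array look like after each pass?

After pass 1: [0, 30, 27, -4, -5, 37] (3 swaps)
After pass 2: [0, 27, -4, -5, 30, 37] (3 swaps)
After pass 3: [0, -4, -5, 27, 30, 37] (2 swaps)
Total swaps: 8
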